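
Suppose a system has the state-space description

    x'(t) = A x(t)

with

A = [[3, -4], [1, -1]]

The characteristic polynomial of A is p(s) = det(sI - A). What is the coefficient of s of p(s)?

-2

For a 2×2 matrix, det(sI - A) = s^2 - (tr A)s + det A.
tr A = 2, det A = 1.
So p(s) = s^2 - 2s + 1.
The coefficient of s is -2.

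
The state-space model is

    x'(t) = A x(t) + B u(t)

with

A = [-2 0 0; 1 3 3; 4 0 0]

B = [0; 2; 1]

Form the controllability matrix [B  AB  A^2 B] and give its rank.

2

AB = [[0], [9], [0]]
A^2B = [[0], [27], [0]]
Controllability matrix C = [B  AB  A^2B] = [[0, 0, 0], [2, 9, 27], [1, 0, 0]]
Row 1 of C is identically zero, so rank(C) ≤ 2.
The 2×2 minor from rows 2, 3, columns 1, 2 is 2·0 - 9·1 = 0 - 9 = -9 ≠ 0, so rank(C) = 2.
rank(C) = 2 < n = 3, so the pair (A, B) is not completely controllable.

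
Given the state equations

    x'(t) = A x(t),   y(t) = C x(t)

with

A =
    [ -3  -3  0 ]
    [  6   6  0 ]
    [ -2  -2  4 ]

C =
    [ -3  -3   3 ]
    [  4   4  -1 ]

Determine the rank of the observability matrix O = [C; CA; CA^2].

2

CA = [[-15, -15, 12], [14, 14, -4]]
CA^2 = [[-69, -69, 48], [50, 50, -16]]
Observability matrix O = [C; CA; CA^2] = [[-3, -3, 3], [4, 4, -1], [-15, -15, 12], [14, 14, -4], [-69, -69, 48], [50, 50, -16]]
The columns c1, c2, c3 of O are linearly dependent: -c1 + c2 = 0 (check each entry), so rank(O) ≤ 2.
The 2×2 minor from rows 1, 2, columns 1, 3 is (-3)·(-1) - 3·4 = 3 - 12 = -9 ≠ 0, so rank(O) = 2.
rank(O) = 2 < n = 3, so the pair (A, C) is not completely observable.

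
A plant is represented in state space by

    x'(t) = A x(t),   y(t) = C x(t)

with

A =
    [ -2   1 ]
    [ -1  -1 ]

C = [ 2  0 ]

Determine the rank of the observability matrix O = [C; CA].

2

CA = [[-4, 2]]
Observability matrix O = [C; CA] = [[2, 0], [-4, 2]]
det(O) = 2·2 - 0·(-4) = 4 - 0 = 4 ≠ 0, so rank(O) = 2.
rank(O) = 2 = n, so the pair (A, C) is completely observable.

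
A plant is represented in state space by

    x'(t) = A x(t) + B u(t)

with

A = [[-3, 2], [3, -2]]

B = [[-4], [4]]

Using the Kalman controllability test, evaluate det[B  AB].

AB = [[20], [-20]]
Controllability matrix C = [B  AB] = [[-4, 20], [4, -20]]
det(C) = (-4)·(-20) - 20·4 = 80 - 80 = 0
Since det(C) = 0, rank(C) < 2 and the system is not completely controllable.

0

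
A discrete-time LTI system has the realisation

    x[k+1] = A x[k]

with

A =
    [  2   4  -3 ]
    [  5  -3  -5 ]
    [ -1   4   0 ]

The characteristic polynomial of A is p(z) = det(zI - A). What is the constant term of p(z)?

-9

Expand det(zI - A) for the 3×3 matrix.
p(z) = z^3 + z^2 - 9z - 9.
(Check: constant term = det(-A) = (-1)^3 det A = -9; coefficient of z^2 = -tr A = 1.)
The constant term is -9.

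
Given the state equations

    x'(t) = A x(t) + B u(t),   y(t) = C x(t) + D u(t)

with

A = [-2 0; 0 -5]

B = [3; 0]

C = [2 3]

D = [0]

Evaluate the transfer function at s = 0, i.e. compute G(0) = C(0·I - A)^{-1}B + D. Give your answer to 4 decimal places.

3.0000

G(0) = C(-A)^{-1}B + D = -C A^{-1} B + D.
det A = 10, so A^{-1} = (1/10)·adj(A) = [[-1/2, 0], [0, -1/5]]
A^{-1} B = [-3/2, 0]^T
C A^{-1} B = -3
G(0) = D - C A^{-1} B = 0 - (-3) = 3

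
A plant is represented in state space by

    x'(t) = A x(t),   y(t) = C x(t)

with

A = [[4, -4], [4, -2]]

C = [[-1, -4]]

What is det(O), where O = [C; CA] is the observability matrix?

-92

CA = [[-20, 12]]
Observability matrix O = [C; CA] = [[-1, -4], [-20, 12]]
det(O) = (-1)·12 - (-4)·(-20) = -12 - 80 = -92
Since det(O) ≠ 0, rank(O) = 2 and the system is completely observable.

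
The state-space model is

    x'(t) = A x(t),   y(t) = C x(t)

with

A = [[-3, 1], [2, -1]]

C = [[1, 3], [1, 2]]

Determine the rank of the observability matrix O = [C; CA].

CA = [[3, -2], [1, -1]]
Observability matrix O = [C; CA] = [[1, 3], [1, 2], [3, -2], [1, -1]]
Take the 2×2 submatrix of O formed by rows 1, 2: [[1, 3], [1, 2]]. Its determinant is 1·2 - 3·1 = 2 - 3 = -1 ≠ 0.
So rank(O) ≥ 2; since O has 2 columns, rank(O) = 2.
rank(O) = 2 = n, so the pair (A, C) is completely observable.

2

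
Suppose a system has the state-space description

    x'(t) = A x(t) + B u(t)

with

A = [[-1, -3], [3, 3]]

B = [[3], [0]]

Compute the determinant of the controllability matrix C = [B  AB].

AB = [[-3], [9]]
Controllability matrix C = [B  AB] = [[3, -3], [0, 9]]
det(C) = 3·9 - (-3)·0 = 27 - 0 = 27
Since det(C) ≠ 0, rank(C) = 2 and the system is completely controllable.

27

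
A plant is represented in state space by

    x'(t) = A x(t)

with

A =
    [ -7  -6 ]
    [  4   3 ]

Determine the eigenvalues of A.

-3, -1

det(sI - A) = s^2 - (tr A)s + det A, with tr A = (-7) + 3 = -4 and det A = (-7)·3 - (-6)·4 = -21 - (-24) = 3.
So p(s) = det(sI - A) = s^2 + 4s + 3.
Factor s^2 + 4s + 3: two numbers with sum -4 and product 3 are -1 and -3, so s^2 + 4s + 3 = (s + 1)(s + 3).
Hence p(s) = (s + 1) (s + 3), with roots -3, -1.
All eigenvalues have negative real part, so the system is asymptotically stable.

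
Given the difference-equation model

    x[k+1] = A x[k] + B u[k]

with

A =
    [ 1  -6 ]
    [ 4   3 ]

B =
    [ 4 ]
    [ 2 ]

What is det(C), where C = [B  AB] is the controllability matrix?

AB = [[-8], [22]]
Controllability matrix C = [B  AB] = [[4, -8], [2, 22]]
det(C) = 4·22 - (-8)·2 = 88 - (-16) = 104
Since det(C) ≠ 0, rank(C) = 2 and the system is completely controllable.

104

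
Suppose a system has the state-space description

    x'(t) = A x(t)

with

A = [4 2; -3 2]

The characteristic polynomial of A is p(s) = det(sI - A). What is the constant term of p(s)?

For a 2×2 matrix, det(sI - A) = s^2 - (tr A)s + det A.
tr A = 6, det A = 14.
So p(s) = s^2 - 6s + 14.
The constant term is 14.

14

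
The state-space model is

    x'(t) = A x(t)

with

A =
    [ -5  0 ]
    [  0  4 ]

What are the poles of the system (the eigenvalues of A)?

-5, 4

det(sI - A) = s^2 - (tr A)s + det A, with tr A = (-5) + 4 = -1 and det A = (-5)·4 - 0·0 = -20 - 0 = -20.
So p(s) = det(sI - A) = s^2 + s - 20.
Factor s^2 + s - 20: two numbers with sum -1 and product -20 are 4 and -5, so s^2 + s - 20 = (s - 4)(s + 5).
Hence p(s) = (s - 4) (s + 5), with roots -5, 4.
At least one eigenvalue has non-negative real part, so the system is not asymptotically stable.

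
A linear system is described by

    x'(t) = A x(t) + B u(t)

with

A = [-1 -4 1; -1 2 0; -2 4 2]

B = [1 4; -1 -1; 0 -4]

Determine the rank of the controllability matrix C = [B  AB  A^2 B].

3

AB = [[3, -4], [-3, -6], [-6, -20]]
A^2B = [[3, 8], [-9, -8], [-30, -56]]
Controllability matrix C = [B  AB  A^2B] = [[1, 4, 3, -4, 3, 8], [-1, -1, -3, -6, -9, -8], [0, -4, -6, -20, -30, -56]]
Take the 3×3 submatrix of C formed by columns 1, 2, 3: [[1, 4, 3], [-1, -1, -3], [0, -4, -6]]. Its determinant is 1·((-1)·(-6) - (-3)·(-4)) - 4·((-1)·(-6) - (-3)·0) + 3·((-1)·(-4) - (-1)·0) = 1·(-6) - 4·6 + 3·4 = -18 ≠ 0.
So rank(C) ≥ 3; since C has 3 rows, rank(C) = 3.
rank(C) = 3 = n, so the pair (A, B) is completely controllable.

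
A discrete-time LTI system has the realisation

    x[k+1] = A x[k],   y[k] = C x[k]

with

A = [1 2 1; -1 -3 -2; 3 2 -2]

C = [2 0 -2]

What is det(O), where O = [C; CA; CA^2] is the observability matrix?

-16

CA = [[-4, 0, 6]]
CA^2 = [[14, 4, -16]]
Observability matrix O = [C; CA; CA^2] = [[2, 0, -2], [-4, 0, 6], [14, 4, -16]]
Expanding along the first row, det(O) = 2·(0·(-16) - 6·4) - 0·((-4)·(-16) - 6·14) + (-2)·((-4)·4 - 0·14) = 2·(-24) - 0·(-20) + (-2)·(-16) = -16
Since det(O) ≠ 0, rank(O) = 3 and the system is completely observable.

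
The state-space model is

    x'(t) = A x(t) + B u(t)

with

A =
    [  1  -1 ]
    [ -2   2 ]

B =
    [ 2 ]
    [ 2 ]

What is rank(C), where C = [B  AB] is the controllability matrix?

AB = [[0], [0]]
Controllability matrix C = [B  AB] = [[2, 0], [2, 0]]
Every column of C is a scalar multiple of column 1 = [2, 2] (multipliers 1, 0), so the columns span a one-dimensional space.
C ≠ 0, hence rank(C) = 1.
rank(C) = 1 < n = 2, so the pair (A, B) is not completely controllable.

1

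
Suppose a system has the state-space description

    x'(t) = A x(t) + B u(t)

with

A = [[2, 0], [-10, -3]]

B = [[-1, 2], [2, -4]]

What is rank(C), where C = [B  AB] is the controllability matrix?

AB = [[-2, 4], [4, -8]]
Controllability matrix C = [B  AB] = [[-1, 2, -2, 4], [2, -4, 4, -8]]
Every column of C is a scalar multiple of column 1 = [-1, 2] (multipliers 1, -2, 2, -4), so the columns span a one-dimensional space.
C ≠ 0, hence rank(C) = 1.
rank(C) = 1 < n = 2, so the pair (A, B) is not completely controllable.

1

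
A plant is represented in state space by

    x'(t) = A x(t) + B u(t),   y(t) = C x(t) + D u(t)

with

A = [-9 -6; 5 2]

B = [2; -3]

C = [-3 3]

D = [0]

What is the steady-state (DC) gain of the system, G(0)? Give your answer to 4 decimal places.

G(0) = C(-A)^{-1}B + D = -C A^{-1} B + D.
det A = 12, so A^{-1} = (1/12)·adj(A) = [[1/6, 1/2], [-5/12, -3/4]]
A^{-1} B = [-7/6, 17/12]^T
C A^{-1} B = 31/4
G(0) = D - C A^{-1} B = 0 - (31/4) = -31/4 ≈ -7.7500

-7.7500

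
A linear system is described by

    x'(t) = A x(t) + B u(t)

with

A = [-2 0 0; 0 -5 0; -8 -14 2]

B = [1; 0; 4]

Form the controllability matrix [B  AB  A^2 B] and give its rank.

2

AB = [[-2], [0], [0]]
A^2B = [[4], [0], [16]]
Controllability matrix C = [B  AB  A^2B] = [[1, -2, 4], [0, 0, 0], [4, 0, 16]]
Row 2 of C is identically zero, so rank(C) ≤ 2.
The 2×2 minor from rows 1, 3, columns 1, 2 is 1·0 - (-2)·4 = 0 - (-8) = 8 ≠ 0, so rank(C) = 2.
rank(C) = 2 < n = 3, so the pair (A, B) is not completely controllable.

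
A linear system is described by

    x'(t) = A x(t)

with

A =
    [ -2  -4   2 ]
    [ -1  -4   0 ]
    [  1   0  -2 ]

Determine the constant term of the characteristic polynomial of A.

Expand det(sI - A) for the 3×3 matrix.
p(s) = s^3 + 8s^2 + 14s.
(Check: constant term = det(-A) = (-1)^3 det A = 0; coefficient of s^2 = -tr A = 8.)
The constant term is 0.

0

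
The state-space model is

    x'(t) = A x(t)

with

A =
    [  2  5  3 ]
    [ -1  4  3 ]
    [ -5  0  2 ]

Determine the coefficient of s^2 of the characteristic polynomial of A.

-8

Expand det(sI - A) for the 3×3 matrix.
p(s) = s^3 - 8s^2 + 40s - 11.
(Check: constant term = det(-A) = (-1)^3 det A = -11; coefficient of s^2 = -tr A = -8.)
The coefficient of s^2 is -8.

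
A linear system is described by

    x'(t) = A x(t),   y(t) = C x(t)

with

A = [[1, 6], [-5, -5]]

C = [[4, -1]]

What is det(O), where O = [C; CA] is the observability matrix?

CA = [[9, 29]]
Observability matrix O = [C; CA] = [[4, -1], [9, 29]]
det(O) = 4·29 - (-1)·9 = 116 - (-9) = 125
Since det(O) ≠ 0, rank(O) = 2 and the system is completely observable.

125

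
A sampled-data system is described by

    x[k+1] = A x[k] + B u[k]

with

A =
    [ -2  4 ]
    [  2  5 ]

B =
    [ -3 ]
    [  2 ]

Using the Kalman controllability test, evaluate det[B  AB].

AB = [[14], [4]]
Controllability matrix C = [B  AB] = [[-3, 14], [2, 4]]
det(C) = (-3)·4 - 14·2 = -12 - 28 = -40
Since det(C) ≠ 0, rank(C) = 2 and the system is completely controllable.

-40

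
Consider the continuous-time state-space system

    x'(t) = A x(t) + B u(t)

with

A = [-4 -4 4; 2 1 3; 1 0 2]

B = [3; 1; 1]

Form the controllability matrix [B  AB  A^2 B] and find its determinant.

AB = [[-12], [10], [5]]
A^2B = [[28], [1], [-2]]
Controllability matrix C = [B  AB  A^2B] = [[3, -12, 28], [1, 10, 1], [1, 5, -2]]
Expanding along the first row, det(C) = 3·(10·(-2) - 1·5) - (-12)·(1·(-2) - 1·1) + 28·(1·5 - 10·1) = 3·(-25) - (-12)·(-3) + 28·(-5) = -251
Since det(C) ≠ 0, rank(C) = 3 and the system is completely controllable.

-251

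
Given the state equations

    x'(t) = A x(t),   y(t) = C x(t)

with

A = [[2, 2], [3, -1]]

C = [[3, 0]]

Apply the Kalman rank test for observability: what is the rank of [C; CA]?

CA = [[6, 6]]
Observability matrix O = [C; CA] = [[3, 0], [6, 6]]
det(O) = 3·6 - 0·6 = 18 - 0 = 18 ≠ 0, so rank(O) = 2.
rank(O) = 2 = n, so the pair (A, C) is completely observable.

2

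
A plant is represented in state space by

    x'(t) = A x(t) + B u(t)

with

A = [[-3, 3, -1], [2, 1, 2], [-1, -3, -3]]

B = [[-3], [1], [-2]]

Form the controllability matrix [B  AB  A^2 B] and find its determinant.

525

AB = [[14], [-9], [6]]
A^2B = [[-75], [31], [-5]]
Controllability matrix C = [B  AB  A^2B] = [[-3, 14, -75], [1, -9, 31], [-2, 6, -5]]
Expanding along the first row, det(C) = (-3)·((-9)·(-5) - 31·6) - 14·(1·(-5) - 31·(-2)) + (-75)·(1·6 - (-9)·(-2)) = (-3)·(-141) - 14·57 + (-75)·(-12) = 525
Since det(C) ≠ 0, rank(C) = 3 and the system is completely controllable.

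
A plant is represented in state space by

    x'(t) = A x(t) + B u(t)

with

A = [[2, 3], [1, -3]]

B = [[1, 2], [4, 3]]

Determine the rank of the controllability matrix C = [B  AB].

AB = [[14, 13], [-11, -7]]
Controllability matrix C = [B  AB] = [[1, 2, 14, 13], [4, 3, -11, -7]]
Take the 2×2 submatrix of C formed by columns 1, 2: [[1, 2], [4, 3]]. Its determinant is 1·3 - 2·4 = 3 - 8 = -5 ≠ 0.
So rank(C) ≥ 2; since C has 2 rows, rank(C) = 2.
rank(C) = 2 = n, so the pair (A, B) is completely controllable.

2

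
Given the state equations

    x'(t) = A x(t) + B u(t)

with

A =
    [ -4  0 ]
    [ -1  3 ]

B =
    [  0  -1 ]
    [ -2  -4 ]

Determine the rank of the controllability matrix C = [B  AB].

AB = [[0, 4], [-6, -11]]
Controllability matrix C = [B  AB] = [[0, -1, 0, 4], [-2, -4, -6, -11]]
Take the 2×2 submatrix of C formed by columns 1, 2: [[0, -1], [-2, -4]]. Its determinant is 0·(-4) - (-1)·(-2) = 0 - 2 = -2 ≠ 0.
So rank(C) ≥ 2; since C has 2 rows, rank(C) = 2.
rank(C) = 2 = n, so the pair (A, B) is completely controllable.

2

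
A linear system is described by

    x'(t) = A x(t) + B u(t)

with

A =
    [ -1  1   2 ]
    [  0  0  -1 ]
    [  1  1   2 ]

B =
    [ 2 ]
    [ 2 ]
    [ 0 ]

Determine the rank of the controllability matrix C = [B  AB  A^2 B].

3

AB = [[0], [0], [4]]
A^2B = [[8], [-4], [8]]
Controllability matrix C = [B  AB  A^2B] = [[2, 0, 8], [2, 0, -4], [0, 4, 8]]
det(C) = 2·(0·8 - (-4)·4) - 0·(2·8 - (-4)·0) + 8·(2·4 - 0·0) = 2·16 - 0·16 + 8·8 = 96 ≠ 0, so rank(C) = 3.
rank(C) = 3 = n, so the pair (A, B) is completely controllable.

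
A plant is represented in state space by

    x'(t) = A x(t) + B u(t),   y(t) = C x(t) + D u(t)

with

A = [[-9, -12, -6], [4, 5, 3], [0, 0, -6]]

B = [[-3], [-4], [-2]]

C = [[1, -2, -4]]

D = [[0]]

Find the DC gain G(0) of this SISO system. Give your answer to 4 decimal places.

55.6667

G(0) = C(-A)^{-1}B + D = -C A^{-1} B + D.
det A = -18, so A^{-1} = (1/-18)·adj(A) = [[5/3, 4, 1/3], [-4/3, -3, -1/6], [0, 0, -1/6]]
A^{-1} B = [-65/3, 49/3, 1/3]^T
C A^{-1} B = -167/3
G(0) = D - C A^{-1} B = 0 - (-167/3) = 167/3 ≈ 55.6667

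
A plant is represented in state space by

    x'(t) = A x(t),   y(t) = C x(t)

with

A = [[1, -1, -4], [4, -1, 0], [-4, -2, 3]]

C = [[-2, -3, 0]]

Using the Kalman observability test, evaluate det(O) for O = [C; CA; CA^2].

-3648

CA = [[-14, 5, 8]]
CA^2 = [[-26, -7, 80]]
Observability matrix O = [C; CA; CA^2] = [[-2, -3, 0], [-14, 5, 8], [-26, -7, 80]]
Expanding along the first row, det(O) = (-2)·(5·80 - 8·(-7)) - (-3)·((-14)·80 - 8·(-26)) + 0·((-14)·(-7) - 5·(-26)) = (-2)·456 - (-3)·(-912) + 0·228 = -3648
Since det(O) ≠ 0, rank(O) = 3 and the system is completely observable.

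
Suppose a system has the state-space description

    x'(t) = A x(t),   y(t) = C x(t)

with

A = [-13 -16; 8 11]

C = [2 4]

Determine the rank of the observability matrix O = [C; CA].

1

CA = [[6, 12]]
Observability matrix O = [C; CA] = [[2, 4], [6, 12]]
Every row of O is a scalar multiple of row 1 = [2, 4] (multipliers 1, 3), so the rows span a one-dimensional space.
O ≠ 0, hence rank(O) = 1.
rank(O) = 1 < n = 2, so the pair (A, C) is not completely observable.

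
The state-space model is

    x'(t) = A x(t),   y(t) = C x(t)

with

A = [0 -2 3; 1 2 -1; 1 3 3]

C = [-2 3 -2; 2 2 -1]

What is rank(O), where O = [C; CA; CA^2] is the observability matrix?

3

CA = [[1, 4, -15], [1, -3, 1]]
CA^2 = [[-11, -39, -46], [-2, -5, 9]]
Observability matrix O = [C; CA; CA^2] = [[-2, 3, -2], [2, 2, -1], [1, 4, -15], [1, -3, 1], [-11, -39, -46], [-2, -5, 9]]
Take the 3×3 submatrix of O formed by rows 1, 2, 3: [[-2, 3, -2], [2, 2, -1], [1, 4, -15]]. Its determinant is (-2)·(2·(-15) - (-1)·4) - 3·(2·(-15) - (-1)·1) + (-2)·(2·4 - 2·1) = (-2)·(-26) - 3·(-29) + (-2)·6 = 127 ≠ 0.
So rank(O) ≥ 3; since O has 3 columns, rank(O) = 3.
rank(O) = 3 = n, so the pair (A, C) is completely observable.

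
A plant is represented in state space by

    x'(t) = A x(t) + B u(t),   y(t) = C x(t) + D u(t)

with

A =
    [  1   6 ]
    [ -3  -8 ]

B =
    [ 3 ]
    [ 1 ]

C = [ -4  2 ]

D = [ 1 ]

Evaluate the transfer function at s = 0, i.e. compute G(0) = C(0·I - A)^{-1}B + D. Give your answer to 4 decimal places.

G(0) = C(-A)^{-1}B + D = -C A^{-1} B + D.
det A = 10, so A^{-1} = (1/10)·adj(A) = [[-4/5, -3/5], [3/10, 1/10]]
A^{-1} B = [-3, 1]^T
C A^{-1} B = 14
G(0) = D - C A^{-1} B = 1 - (14) = -13

-13.0000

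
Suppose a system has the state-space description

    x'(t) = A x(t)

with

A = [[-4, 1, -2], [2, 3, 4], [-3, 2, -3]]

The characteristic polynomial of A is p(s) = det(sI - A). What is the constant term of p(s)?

Expand det(sI - A) for the 3×3 matrix.
p(s) = s^3 + 4s^2 - 25s - 36.
(Check: constant term = det(-A) = (-1)^3 det A = -36; coefficient of s^2 = -tr A = 4.)
The constant term is -36.

-36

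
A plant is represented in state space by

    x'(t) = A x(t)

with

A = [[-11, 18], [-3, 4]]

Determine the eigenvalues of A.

-5, -2

det(sI - A) = s^2 - (tr A)s + det A, with tr A = (-11) + 4 = -7 and det A = (-11)·4 - 18·(-3) = -44 - (-54) = 10.
So p(s) = det(sI - A) = s^2 + 7s + 10.
Factor s^2 + 7s + 10: two numbers with sum -7 and product 10 are -2 and -5, so s^2 + 7s + 10 = (s + 2)(s + 5).
Hence p(s) = (s + 2) (s + 5), with roots -5, -2.
All eigenvalues have negative real part, so the system is asymptotically stable.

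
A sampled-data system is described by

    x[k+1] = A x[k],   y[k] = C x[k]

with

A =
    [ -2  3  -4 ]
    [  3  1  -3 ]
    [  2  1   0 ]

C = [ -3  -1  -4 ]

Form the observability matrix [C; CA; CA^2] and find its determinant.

CA = [[-5, -14, 15]]
CA^2 = [[-2, -14, 62]]
Observability matrix O = [C; CA; CA^2] = [[-3, -1, -4], [-5, -14, 15], [-2, -14, 62]]
Expanding along the first row, det(O) = (-3)·((-14)·62 - 15·(-14)) - (-1)·((-5)·62 - 15·(-2)) + (-4)·((-5)·(-14) - (-14)·(-2)) = (-3)·(-658) - (-1)·(-280) + (-4)·42 = 1526
Since det(O) ≠ 0, rank(O) = 3 and the system is completely observable.

1526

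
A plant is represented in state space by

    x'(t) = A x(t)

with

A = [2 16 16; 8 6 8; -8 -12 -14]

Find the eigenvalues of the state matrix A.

det(sI - A) = s^3 - (tr A)s^2 + (M11 + M22 + M33)s - det A, where Mii is the 2×2 principal minor of A obtained by deleting row i and column i.
tr A = 2 + 6 + (-14) = -6; M11 = 6·(-14) - 8·(-12) = -84 - (-96) = 12; M22 = 2·(-14) - 16·(-8) = -28 - (-128) = 100; M33 = 2·6 - 16·8 = 12 - 128 = -116; sum of minors = -4.
det A = 2·(6·(-14) - 8·(-12)) - 16·(8·(-14) - 8·(-8)) + 16·(8·(-12) - 6·(-8)) = 2·12 - 16·(-48) + 16·(-48) = 24.
So p(s) = det(sI - A) = s^3 + 6s^2 - 4s - 24.
Rational-root test: any integer root divides -24. Testing small divisors, s = -2 works: p(-2) = -8 + 24 + 8 + (-24) = 0, so (s + 2) is a factor.
Dividing, p(s) = (s + 2)(s^2 + 4s - 12).
Factor s^2 + 4s - 12: two numbers with sum -4 and product -12 are 2 and -6, so s^2 + 4s - 12 = (s - 2)(s + 6).
Hence p(s) = (s - 2) (s + 2) (s + 6), with roots -6, -2, 2.
At least one eigenvalue has non-negative real part, so the system is not asymptotically stable.

-6, -2, 2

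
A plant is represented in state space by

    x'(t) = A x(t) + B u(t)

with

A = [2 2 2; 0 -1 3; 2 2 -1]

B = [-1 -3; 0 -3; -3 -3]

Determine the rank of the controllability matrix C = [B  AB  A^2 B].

3

AB = [[-8, -18], [-9, -6], [1, -9]]
A^2B = [[-32, -66], [12, -21], [-35, -39]]
Controllability matrix C = [B  AB  A^2B] = [[-1, -3, -8, -18, -32, -66], [0, -3, -9, -6, 12, -21], [-3, -3, 1, -9, -35, -39]]
Take the 3×3 submatrix of C formed by columns 1, 2, 3: [[-1, -3, -8], [0, -3, -9], [-3, -3, 1]]. Its determinant is (-1)·((-3)·1 - (-9)·(-3)) - (-3)·(0·1 - (-9)·(-3)) + (-8)·(0·(-3) - (-3)·(-3)) = (-1)·(-30) - (-3)·(-27) + (-8)·(-9) = 21 ≠ 0.
So rank(C) ≥ 3; since C has 3 rows, rank(C) = 3.
rank(C) = 3 = n, so the pair (A, B) is completely controllable.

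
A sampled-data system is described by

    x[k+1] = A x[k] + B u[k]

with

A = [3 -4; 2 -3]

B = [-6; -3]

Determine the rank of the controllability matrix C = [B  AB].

1

AB = [[-6], [-3]]
Controllability matrix C = [B  AB] = [[-6, -6], [-3, -3]]
Every column of C is a scalar multiple of column 1 = [-6, -3] (multipliers 1, 1), so the columns span a one-dimensional space.
C ≠ 0, hence rank(C) = 1.
rank(C) = 1 < n = 2, so the pair (A, B) is not completely controllable.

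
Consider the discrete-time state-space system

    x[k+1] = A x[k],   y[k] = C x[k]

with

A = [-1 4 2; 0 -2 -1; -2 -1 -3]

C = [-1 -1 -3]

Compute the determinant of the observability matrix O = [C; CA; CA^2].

CA = [[7, 1, 8]]
CA^2 = [[-23, 18, -11]]
Observability matrix O = [C; CA; CA^2] = [[-1, -1, -3], [7, 1, 8], [-23, 18, -11]]
Expanding along the first row, det(O) = (-1)·(1·(-11) - 8·18) - (-1)·(7·(-11) - 8·(-23)) + (-3)·(7·18 - 1·(-23)) = (-1)·(-155) - (-1)·107 + (-3)·149 = -185
Since det(O) ≠ 0, rank(O) = 3 and the system is completely observable.

-185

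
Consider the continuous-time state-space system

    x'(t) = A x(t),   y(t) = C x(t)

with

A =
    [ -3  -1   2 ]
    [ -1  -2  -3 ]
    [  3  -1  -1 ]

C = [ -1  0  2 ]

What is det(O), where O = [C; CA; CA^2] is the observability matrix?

-93

CA = [[9, -1, -4]]
CA^2 = [[-38, -3, 25]]
Observability matrix O = [C; CA; CA^2] = [[-1, 0, 2], [9, -1, -4], [-38, -3, 25]]
Expanding along the first row, det(O) = (-1)·((-1)·25 - (-4)·(-3)) - 0·(9·25 - (-4)·(-38)) + 2·(9·(-3) - (-1)·(-38)) = (-1)·(-37) - 0·73 + 2·(-65) = -93
Since det(O) ≠ 0, rank(O) = 3 and the system is completely observable.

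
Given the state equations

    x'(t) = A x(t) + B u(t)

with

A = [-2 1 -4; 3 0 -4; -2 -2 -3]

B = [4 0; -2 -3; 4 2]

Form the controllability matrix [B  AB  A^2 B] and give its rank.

3

AB = [[-26, -11], [-4, -8], [-16, 0]]
A^2B = [[112, 14], [-14, -33], [108, 38]]
Controllability matrix C = [B  AB  A^2B] = [[4, 0, -26, -11, 112, 14], [-2, -3, -4, -8, -14, -33], [4, 2, -16, 0, 108, 38]]
Take the 3×3 submatrix of C formed by columns 1, 2, 3: [[4, 0, -26], [-2, -3, -4], [4, 2, -16]]. Its determinant is 4·((-3)·(-16) - (-4)·2) - 0·((-2)·(-16) - (-4)·4) + (-26)·((-2)·2 - (-3)·4) = 4·56 - 0·48 + (-26)·8 = 16 ≠ 0.
So rank(C) ≥ 3; since C has 3 rows, rank(C) = 3.
rank(C) = 3 = n, so the pair (A, B) is completely controllable.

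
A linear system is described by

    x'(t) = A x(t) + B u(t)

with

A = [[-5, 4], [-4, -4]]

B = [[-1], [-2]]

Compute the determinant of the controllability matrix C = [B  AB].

-18

AB = [[-3], [12]]
Controllability matrix C = [B  AB] = [[-1, -3], [-2, 12]]
det(C) = (-1)·12 - (-3)·(-2) = -12 - 6 = -18
Since det(C) ≠ 0, rank(C) = 2 and the system is completely controllable.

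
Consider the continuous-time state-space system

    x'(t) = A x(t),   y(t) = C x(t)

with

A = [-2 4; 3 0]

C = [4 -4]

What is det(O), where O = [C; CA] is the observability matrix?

CA = [[-20, 16]]
Observability matrix O = [C; CA] = [[4, -4], [-20, 16]]
det(O) = 4·16 - (-4)·(-20) = 64 - 80 = -16
Since det(O) ≠ 0, rank(O) = 2 and the system is completely observable.

-16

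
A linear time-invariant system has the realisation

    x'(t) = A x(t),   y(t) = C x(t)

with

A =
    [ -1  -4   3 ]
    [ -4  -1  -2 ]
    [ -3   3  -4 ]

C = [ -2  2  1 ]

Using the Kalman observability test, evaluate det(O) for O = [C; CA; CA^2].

0

CA = [[-9, 9, -14]]
CA^2 = [[15, -15, 11]]
Observability matrix O = [C; CA; CA^2] = [[-2, 2, 1], [-9, 9, -14], [15, -15, 11]]
Expanding along the first row, det(O) = (-2)·(9·11 - (-14)·(-15)) - 2·((-9)·11 - (-14)·15) + 1·((-9)·(-15) - 9·15) = (-2)·(-111) - 2·111 + 1·0 = 0
Since det(O) = 0, rank(O) < 3 and the system is not completely observable.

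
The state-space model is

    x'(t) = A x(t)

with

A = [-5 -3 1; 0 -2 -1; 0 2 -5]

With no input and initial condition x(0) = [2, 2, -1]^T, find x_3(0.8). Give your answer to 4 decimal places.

0.2090

det(sI - A) = s^3 - (tr A)s^2 + (M11 + M22 + M33)s - det A, where Mii is the 2×2 principal minor of A obtained by deleting row i and column i.
tr A = (-5) + (-2) + (-5) = -12; M11 = (-2)·(-5) - (-1)·2 = 10 - (-2) = 12; M22 = (-5)·(-5) - 1·0 = 25 - 0 = 25; M33 = (-5)·(-2) - (-3)·0 = 10 - 0 = 10; sum of minors = 47.
det A = (-5)·((-2)·(-5) - (-1)·2) - (-3)·(0·(-5) - (-1)·0) + 1·(0·2 - (-2)·0) = (-5)·12 - (-3)·0 + 1·0 = -60.
So p(s) = det(sI - A) = s^3 + 12s^2 + 47s + 60.
Rational-root test: any integer root divides 60. Testing small divisors, s = -3 works: p(-3) = -27 + 108 + (-141) + 60 = 0, so (s + 3) is a factor.
Dividing, p(s) = (s + 3)(s^2 + 9s + 20).
Factor s^2 + 9s + 20: two numbers with sum -9 and product 20 are -4 and -5, so s^2 + 9s + 20 = (s + 4)(s + 5).
Hence p(s) = (s + 3) (s + 4) (s + 5), with roots -5, -4, -3.
The eigenvalues -5, -4, -3 are distinct and real, so A is diagonalisable and x(t) = e^{At} x(0) = V diag(e^{λ_i t}) V^{-1} x(0), where the columns of V are the eigenvectors.
λ = -5: A - (-5)I = [[0, -3, 1], [0, 3, -1], [0, 2, 0]]. v must be orthogonal to every row; (row 1) × (row 3) = [-2, 0, 0], so take v_1 = [1, 0, 0]^T.
λ = -4: A - (-4)I = [[-1, -3, 1], [0, 2, -1], [0, 2, -1]]. v must be orthogonal to every row; (row 1) × (row 2) = [1, -1, -2], so take v_2 = [1, -1, -2]^T.
λ = -3: A - (-3)I = [[-2, -3, 1], [0, 1, -1], [0, 2, -2]]. v must be orthogonal to every row; (row 1) × (row 2) = [2, -2, -2], so take v_3 = [1, -1, -1]^T.
V = [v_1 v_2 v_3] = [[1, 1, 1], [0, -1, -1], [0, -2, -1]] has det V = -1, so V^{-1} = adj(V)/det V = [[1, 1, 0], [0, 1, -1], [0, -2, 1]].
Modal coordinates z(0) = V^{-1} x(0): 1·2 + 1·2 + 0·(-1) = 4; 0·2 + 1·2 + (-1)·(-1) = 3; 0·2 + (-2)·2 + 1·(-1) = -5; so z(0) = [4, 3, -5]^T.
x_3(t) = Σ_i (v_i)_3 · z_i(0) · e^{λ_i t} (row 3 of V times the modal terms).
x_3(0.8) = 0·4·e^{-5·0.8} + (-2)·3·e^{-4·0.8} + (-1)·(-5)·e^{-3·0.8} = 0·0.018316 + (-6)·0.040762 + 5·0.090718 = 0.2090.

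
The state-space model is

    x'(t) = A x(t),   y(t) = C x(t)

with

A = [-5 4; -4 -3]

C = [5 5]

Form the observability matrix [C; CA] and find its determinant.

CA = [[-45, 5]]
Observability matrix O = [C; CA] = [[5, 5], [-45, 5]]
det(O) = 5·5 - 5·(-45) = 25 - (-225) = 250
Since det(O) ≠ 0, rank(O) = 2 and the system is completely observable.

250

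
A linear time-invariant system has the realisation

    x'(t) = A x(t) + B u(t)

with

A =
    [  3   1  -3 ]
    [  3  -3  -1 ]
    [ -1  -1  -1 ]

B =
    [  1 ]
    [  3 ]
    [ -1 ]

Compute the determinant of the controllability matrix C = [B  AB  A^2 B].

AB = [[9], [-5], [-3]]
A^2B = [[31], [45], [-1]]
Controllability matrix C = [B  AB  A^2B] = [[1, 9, 31], [3, -5, 45], [-1, -3, -1]]
Expanding along the first row, det(C) = 1·((-5)·(-1) - 45·(-3)) - 9·(3·(-1) - 45·(-1)) + 31·(3·(-3) - (-5)·(-1)) = 1·140 - 9·42 + 31·(-14) = -672
Since det(C) ≠ 0, rank(C) = 3 and the system is completely controllable.

-672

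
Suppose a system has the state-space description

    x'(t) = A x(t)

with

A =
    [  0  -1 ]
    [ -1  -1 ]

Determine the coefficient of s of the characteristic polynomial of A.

1

For a 2×2 matrix, det(sI - A) = s^2 - (tr A)s + det A.
tr A = -1, det A = -1.
So p(s) = s^2 + s - 1.
The coefficient of s is 1.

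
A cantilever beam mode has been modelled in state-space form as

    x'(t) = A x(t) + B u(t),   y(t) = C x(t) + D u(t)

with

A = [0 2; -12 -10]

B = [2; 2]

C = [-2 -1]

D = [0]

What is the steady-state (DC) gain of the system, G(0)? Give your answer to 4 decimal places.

G(0) = C(-A)^{-1}B + D = -C A^{-1} B + D.
det A = 24, so A^{-1} = (1/24)·adj(A) = [[-5/12, -1/12], [1/2, 0]]
A^{-1} B = [-1, 1]^T
C A^{-1} B = 1
G(0) = D - C A^{-1} B = 0 - (1) = -1

-1.0000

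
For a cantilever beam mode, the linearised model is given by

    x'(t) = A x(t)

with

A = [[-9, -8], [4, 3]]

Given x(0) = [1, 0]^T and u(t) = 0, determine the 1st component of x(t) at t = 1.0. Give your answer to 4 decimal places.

det(sI - A) = s^2 - (tr A)s + det A, with tr A = (-9) + 3 = -6 and det A = (-9)·3 - (-8)·4 = -27 - (-32) = 5.
So p(s) = det(sI - A) = s^2 + 6s + 5.
Factor s^2 + 6s + 5: two numbers with sum -6 and product 5 are -1 and -5, so s^2 + 6s + 5 = (s + 1)(s + 5).
Hence p(s) = (s + 1) (s + 5), with roots -5, -1.
The eigenvalues -5, -1 are distinct and real, so A is diagonalisable and x(t) = e^{At} x(0) = V diag(e^{λ_i t}) V^{-1} x(0), where the columns of V are the eigenvectors.
λ = -5: A - (-5)I = [[-4, -8], [4, 8]]. Row 1 gives (-4)·v1 + (-8)·v2 = 0, so take v_1 = [2, -1]^T.
λ = -1: A - (-1)I = [[-8, -8], [4, 4]]. Row 1 gives (-8)·v1 + (-8)·v2 = 0, so take v_2 = [-1, 1]^T.
V = [v_1 v_2] = [[2, -1], [-1, 1]] has det V = 1, so V^{-1} = adj(V)/det V = [[1, 1], [1, 2]].
Modal coordinates z(0) = V^{-1} x(0): 1·1 + 1·0 = 1; 1·1 + 2·0 = 1; so z(0) = [1, 1]^T.
x_1(t) = Σ_i (v_i)_1 · z_i(0) · e^{λ_i t} (row 1 of V times the modal terms).
x_1(1.0) = 2·1·e^{-5·1.0} + (-1)·1·e^{-1·1.0} = 2·0.006738 + (-1)·0.367879 = -0.3544.

-0.3544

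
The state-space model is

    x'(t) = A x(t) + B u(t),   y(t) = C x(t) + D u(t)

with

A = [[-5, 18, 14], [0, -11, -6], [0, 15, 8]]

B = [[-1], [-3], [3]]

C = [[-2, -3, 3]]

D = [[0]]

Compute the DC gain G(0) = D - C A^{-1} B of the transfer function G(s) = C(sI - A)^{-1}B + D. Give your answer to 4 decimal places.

G(0) = C(-A)^{-1}B + D = -C A^{-1} B + D.
det A = -10, so A^{-1} = (1/-10)·adj(A) = [[-1/5, -33/5, -23/5], [0, 4, 3], [0, -15/2, -11/2]]
A^{-1} B = [31/5, -3, 6]^T
C A^{-1} B = 73/5
G(0) = D - C A^{-1} B = 0 - (73/5) = -73/5 ≈ -14.6000

-14.6000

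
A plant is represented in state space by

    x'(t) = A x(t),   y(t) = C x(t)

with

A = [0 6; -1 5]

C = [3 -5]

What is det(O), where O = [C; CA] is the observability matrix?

CA = [[5, -7]]
Observability matrix O = [C; CA] = [[3, -5], [5, -7]]
det(O) = 3·(-7) - (-5)·5 = -21 - (-25) = 4
Since det(O) ≠ 0, rank(O) = 2 and the system is completely observable.

4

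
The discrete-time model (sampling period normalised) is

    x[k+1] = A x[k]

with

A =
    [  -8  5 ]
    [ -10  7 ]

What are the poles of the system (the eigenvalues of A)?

-3, 2

det(zI - A) = z^2 - (tr A)z + det A, with tr A = (-8) + 7 = -1 and det A = (-8)·7 - 5·(-10) = -56 - (-50) = -6.
So p(z) = det(zI - A) = z^2 + z - 6.
Factor z^2 + z - 6: two numbers with sum -1 and product -6 are 2 and -3, so z^2 + z - 6 = (z - 2)(z + 3).
Hence p(z) = (z - 2) (z + 3), with roots -3, 2.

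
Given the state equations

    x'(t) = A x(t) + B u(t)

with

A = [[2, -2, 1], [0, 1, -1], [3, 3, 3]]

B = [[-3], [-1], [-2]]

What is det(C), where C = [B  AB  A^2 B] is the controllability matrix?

AB = [[-6], [1], [-18]]
A^2B = [[-32], [19], [-69]]
Controllability matrix C = [B  AB  A^2B] = [[-3, -6, -32], [-1, 1, 19], [-2, -18, -69]]
Expanding along the first row, det(C) = (-3)·(1·(-69) - 19·(-18)) - (-6)·((-1)·(-69) - 19·(-2)) + (-32)·((-1)·(-18) - 1·(-2)) = (-3)·273 - (-6)·107 + (-32)·20 = -817
Since det(C) ≠ 0, rank(C) = 3 and the system is completely controllable.

-817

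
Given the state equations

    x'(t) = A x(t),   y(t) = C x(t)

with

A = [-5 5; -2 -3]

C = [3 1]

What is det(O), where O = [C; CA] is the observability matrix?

53

CA = [[-17, 12]]
Observability matrix O = [C; CA] = [[3, 1], [-17, 12]]
det(O) = 3·12 - 1·(-17) = 36 - (-17) = 53
Since det(O) ≠ 0, rank(O) = 2 and the system is completely observable.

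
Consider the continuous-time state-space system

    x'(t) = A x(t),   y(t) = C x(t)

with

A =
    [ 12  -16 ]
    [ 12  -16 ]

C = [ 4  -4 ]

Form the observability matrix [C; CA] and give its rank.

1

CA = [[0, 0]]
Observability matrix O = [C; CA] = [[4, -4], [0, 0]]
Every row of O is a scalar multiple of row 1 = [4, -4] (multipliers 1, 0), so the rows span a one-dimensional space.
O ≠ 0, hence rank(O) = 1.
rank(O) = 1 < n = 2, so the pair (A, C) is not completely observable.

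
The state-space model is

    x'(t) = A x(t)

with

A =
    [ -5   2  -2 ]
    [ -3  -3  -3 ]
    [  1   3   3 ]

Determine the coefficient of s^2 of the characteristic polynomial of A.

5

Expand det(sI - A) for the 3×3 matrix.
p(s) = s^3 + 5s^2 + 8s - 24.
(Check: constant term = det(-A) = (-1)^3 det A = -24; coefficient of s^2 = -tr A = 5.)
The coefficient of s^2 is 5.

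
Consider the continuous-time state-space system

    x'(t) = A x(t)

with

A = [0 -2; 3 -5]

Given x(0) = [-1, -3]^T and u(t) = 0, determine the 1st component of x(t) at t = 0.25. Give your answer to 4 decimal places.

-0.0699

det(sI - A) = s^2 - (tr A)s + det A, with tr A = 0 + (-5) = -5 and det A = 0·(-5) - (-2)·3 = 0 - (-6) = 6.
So p(s) = det(sI - A) = s^2 + 5s + 6.
Factor s^2 + 5s + 6: two numbers with sum -5 and product 6 are -2 and -3, so s^2 + 5s + 6 = (s + 2)(s + 3).
Hence p(s) = (s + 2) (s + 3), with roots -3, -2.
The eigenvalues -3, -2 are distinct and real, so A is diagonalisable and x(t) = e^{At} x(0) = V diag(e^{λ_i t}) V^{-1} x(0), where the columns of V are the eigenvectors.
λ = -3: A - (-3)I = [[3, -2], [3, -2]]. Row 1 gives 3·v1 + (-2)·v2 = 0, so take v_1 = [-2, -3]^T.
λ = -2: A - (-2)I = [[2, -2], [3, -3]]. Row 1 gives 2·v1 + (-2)·v2 = 0, so take v_2 = [1, 1]^T.
V = [v_1 v_2] = [[-2, 1], [-3, 1]] has det V = 1, so V^{-1} = adj(V)/det V = [[1, -1], [3, -2]].
Modal coordinates z(0) = V^{-1} x(0): 1·(-1) + (-1)·(-3) = 2; 3·(-1) + (-2)·(-3) = 3; so z(0) = [2, 3]^T.
x_1(t) = Σ_i (v_i)_1 · z_i(0) · e^{λ_i t} (row 1 of V times the modal terms).
x_1(0.25) = (-2)·2·e^{-3·0.25} + 1·3·e^{-2·0.25} = (-4)·0.472367 + 3·0.606531 = -0.0699.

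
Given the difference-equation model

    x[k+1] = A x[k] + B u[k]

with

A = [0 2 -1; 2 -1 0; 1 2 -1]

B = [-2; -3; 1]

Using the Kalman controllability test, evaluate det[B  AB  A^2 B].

AB = [[-7], [-1], [-9]]
A^2B = [[7], [-13], [0]]
Controllability matrix C = [B  AB  A^2B] = [[-2, -7, 7], [-3, -1, -13], [1, -9, 0]]
Expanding along the first row, det(C) = (-2)·((-1)·0 - (-13)·(-9)) - (-7)·((-3)·0 - (-13)·1) + 7·((-3)·(-9) - (-1)·1) = (-2)·(-117) - (-7)·13 + 7·28 = 521
Since det(C) ≠ 0, rank(C) = 3 and the system is completely controllable.

521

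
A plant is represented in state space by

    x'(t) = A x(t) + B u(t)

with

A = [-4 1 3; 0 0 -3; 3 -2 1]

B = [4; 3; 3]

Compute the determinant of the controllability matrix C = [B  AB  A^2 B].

AB = [[-4], [-9], [9]]
A^2B = [[34], [-27], [15]]
Controllability matrix C = [B  AB  A^2B] = [[4, -4, 34], [3, -9, -27], [3, 9, 15]]
Expanding along the first row, det(C) = 4·((-9)·15 - (-27)·9) - (-4)·(3·15 - (-27)·3) + 34·(3·9 - (-9)·3) = 4·108 - (-4)·126 + 34·54 = 2772
Since det(C) ≠ 0, rank(C) = 3 and the system is completely controllable.

2772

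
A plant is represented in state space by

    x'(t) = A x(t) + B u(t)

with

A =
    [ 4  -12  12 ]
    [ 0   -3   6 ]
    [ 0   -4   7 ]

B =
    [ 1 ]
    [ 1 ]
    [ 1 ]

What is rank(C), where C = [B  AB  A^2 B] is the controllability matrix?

2

AB = [[4], [3], [3]]
A^2B = [[16], [9], [9]]
Controllability matrix C = [B  AB  A^2B] = [[1, 4, 16], [1, 3, 9], [1, 3, 9]]
The rows r1, r2, r3 of C are linearly dependent: -r2 + r3 = 0 (check each entry), so rank(C) ≤ 2.
The 2×2 minor from rows 1, 2, columns 1, 2 is 1·3 - 4·1 = 3 - 4 = -1 ≠ 0, so rank(C) = 2.
rank(C) = 2 < n = 3, so the pair (A, B) is not completely controllable.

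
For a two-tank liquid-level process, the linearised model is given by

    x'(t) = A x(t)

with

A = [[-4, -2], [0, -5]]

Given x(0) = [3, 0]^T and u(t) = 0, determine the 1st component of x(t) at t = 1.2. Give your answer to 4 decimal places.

det(sI - A) = s^2 - (tr A)s + det A, with tr A = (-4) + (-5) = -9 and det A = (-4)·(-5) - (-2)·0 = 20 - 0 = 20.
So p(s) = det(sI - A) = s^2 + 9s + 20.
Factor s^2 + 9s + 20: two numbers with sum -9 and product 20 are -4 and -5, so s^2 + 9s + 20 = (s + 4)(s + 5).
Hence p(s) = (s + 4) (s + 5), with roots -5, -4.
The eigenvalues -5, -4 are distinct and real, so A is diagonalisable and x(t) = e^{At} x(0) = V diag(e^{λ_i t}) V^{-1} x(0), where the columns of V are the eigenvectors.
λ = -5: A - (-5)I = [[1, -2], [0, 0]]. Row 1 gives 1·v1 + (-2)·v2 = 0, so take v_1 = [-2, -1]^T.
λ = -4: A - (-4)I = [[0, -2], [0, -1]]. Row 1 gives 0·v1 + (-2)·v2 = 0, so take v_2 = [-1, 0]^T.
V = [v_1 v_2] = [[-2, -1], [-1, 0]] has det V = -1, so V^{-1} = adj(V)/det V = [[0, -1], [-1, 2]].
Modal coordinates z(0) = V^{-1} x(0): 0·3 + (-1)·0 = 0; (-1)·3 + 2·0 = -3; so z(0) = [0, -3]^T.
x_1(t) = Σ_i (v_i)_1 · z_i(0) · e^{λ_i t} (row 1 of V times the modal terms).
x_1(1.2) = (-2)·0·e^{-5·1.2} + (-1)·(-3)·e^{-4·1.2} = 0·0.002479 + 3·0.008230 = 0.0247.

0.0247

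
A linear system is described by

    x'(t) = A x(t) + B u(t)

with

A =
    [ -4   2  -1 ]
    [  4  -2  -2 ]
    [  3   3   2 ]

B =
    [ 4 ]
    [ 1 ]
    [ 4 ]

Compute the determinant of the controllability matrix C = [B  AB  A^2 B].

AB = [[-18], [6], [23]]
A^2B = [[61], [-130], [10]]
Controllability matrix C = [B  AB  A^2B] = [[4, -18, 61], [1, 6, -130], [4, 23, 10]]
Expanding along the first row, det(C) = 4·(6·10 - (-130)·23) - (-18)·(1·10 - (-130)·4) + 61·(1·23 - 6·4) = 4·3050 - (-18)·530 + 61·(-1) = 21679
Since det(C) ≠ 0, rank(C) = 3 and the system is completely controllable.

21679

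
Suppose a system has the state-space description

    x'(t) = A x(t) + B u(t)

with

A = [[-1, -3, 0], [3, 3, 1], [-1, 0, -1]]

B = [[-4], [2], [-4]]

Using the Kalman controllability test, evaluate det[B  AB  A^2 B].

-2152

AB = [[-2], [-10], [8]]
A^2B = [[32], [-28], [-6]]
Controllability matrix C = [B  AB  A^2B] = [[-4, -2, 32], [2, -10, -28], [-4, 8, -6]]
Expanding along the first row, det(C) = (-4)·((-10)·(-6) - (-28)·8) - (-2)·(2·(-6) - (-28)·(-4)) + 32·(2·8 - (-10)·(-4)) = (-4)·284 - (-2)·(-124) + 32·(-24) = -2152
Since det(C) ≠ 0, rank(C) = 3 and the system is completely controllable.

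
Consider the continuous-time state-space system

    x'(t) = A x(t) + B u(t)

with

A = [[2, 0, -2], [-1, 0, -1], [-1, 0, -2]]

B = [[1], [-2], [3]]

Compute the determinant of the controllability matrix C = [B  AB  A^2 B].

AB = [[-4], [-4], [-7]]
A^2B = [[6], [11], [18]]
Controllability matrix C = [B  AB  A^2B] = [[1, -4, 6], [-2, -4, 11], [3, -7, 18]]
Expanding along the first row, det(C) = 1·((-4)·18 - 11·(-7)) - (-4)·((-2)·18 - 11·3) + 6·((-2)·(-7) - (-4)·3) = 1·5 - (-4)·(-69) + 6·26 = -115
Since det(C) ≠ 0, rank(C) = 3 and the system is completely controllable.

-115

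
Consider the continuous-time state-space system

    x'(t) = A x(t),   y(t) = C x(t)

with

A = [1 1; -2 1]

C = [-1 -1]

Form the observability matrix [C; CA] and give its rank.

2

CA = [[1, -2]]
Observability matrix O = [C; CA] = [[-1, -1], [1, -2]]
det(O) = (-1)·(-2) - (-1)·1 = 2 - (-1) = 3 ≠ 0, so rank(O) = 2.
rank(O) = 2 = n, so the pair (A, C) is completely observable.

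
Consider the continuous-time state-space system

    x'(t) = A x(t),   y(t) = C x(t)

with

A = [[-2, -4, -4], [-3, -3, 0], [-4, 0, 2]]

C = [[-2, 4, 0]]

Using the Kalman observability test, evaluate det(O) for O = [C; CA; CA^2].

CA = [[-8, -4, 8]]
CA^2 = [[-4, 44, 48]]
Observability matrix O = [C; CA; CA^2] = [[-2, 4, 0], [-8, -4, 8], [-4, 44, 48]]
Expanding along the first row, det(O) = (-2)·((-4)·48 - 8·44) - 4·((-8)·48 - 8·(-4)) + 0·((-8)·44 - (-4)·(-4)) = (-2)·(-544) - 4·(-352) + 0·(-368) = 2496
Since det(O) ≠ 0, rank(O) = 3 and the system is completely observable.

2496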